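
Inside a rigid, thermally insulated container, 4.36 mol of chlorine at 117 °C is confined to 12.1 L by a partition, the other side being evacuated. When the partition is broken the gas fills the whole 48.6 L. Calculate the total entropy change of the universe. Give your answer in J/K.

No heat is exchanged and no work is done, so the ideal-gas temperature stays constant.
Entropy is a state function; using a reversible isothermal path, ΔS_gas = nR ln(V₂/V₁) = 4.36 × 8.314 × ln(48.6/12.1) = 50.4 J/K.
The insulated surroundings exchange no heat, so ΔS_surr = 0 and ΔS_universe = ΔS_gas.

ΔS_universe = 50.4 J/K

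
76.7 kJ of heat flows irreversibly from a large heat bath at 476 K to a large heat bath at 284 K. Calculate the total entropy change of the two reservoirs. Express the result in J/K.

ΔS_hot = −Q/T_H = −76700/476 = -161.1 J/K and ΔS_cold = +Q/T_C = 76700/284 = 270.1 J/K.
ΔS_total = -161.1 + 270.1 = 109 J/K, positive as the second law requires.

ΔS_total = 109 J/K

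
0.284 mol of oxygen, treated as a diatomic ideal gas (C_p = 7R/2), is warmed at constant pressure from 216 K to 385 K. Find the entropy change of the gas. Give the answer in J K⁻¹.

ΔS = 4.78 J/K

At constant pressure, ΔS = nC_p ln(T₂/T₁) with C_p = 7R/2 = 29.1 J mol⁻¹ K⁻¹.
ΔS = 0.284 × 29.1 × ln(385/216) = 4.78 J/K.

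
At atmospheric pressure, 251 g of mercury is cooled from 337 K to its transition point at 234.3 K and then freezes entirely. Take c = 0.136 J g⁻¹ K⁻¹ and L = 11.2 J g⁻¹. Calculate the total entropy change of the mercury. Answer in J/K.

Cooling step: ΔS₁ = m c ln(T_tr/T_i) = 251 × 0.136 × ln(234.3/337) = -12.41 J/K.
Phase change: ΔS₂ = −mL/T_tr = −251 × 11.2 / 234.3 = -12 J/K.
ΔS_total = (-12.41) + (-12) = -24.4 J/K.

ΔS = -24.4 J/K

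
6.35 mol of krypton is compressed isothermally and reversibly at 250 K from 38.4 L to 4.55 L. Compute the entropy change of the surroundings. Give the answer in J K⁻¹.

For an isothermal ideal gas ΔS_gas = nR ln(V₂/V₁) = 6.35 × 8.314 × ln(4.55/38.4) = -113 J/K.
The process is reversible, so ΔS_surr = −ΔS_gas = 113 J/K and ΔS_universe = 0.

ΔS_surr = 113 J/K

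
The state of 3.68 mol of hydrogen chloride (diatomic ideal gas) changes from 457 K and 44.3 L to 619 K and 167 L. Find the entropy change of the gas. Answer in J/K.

ΔS = 63.8 J/K

Entropy is a state function: ΔS = nC_V ln(T₂/T₁) + nR ln(V₂/V₁), with C_V = 5R/2 = 20.79 J mol⁻¹ K⁻¹ for a diatomic ideal gas.
ΔS = 3.68 × [20.79 × ln(619/457) + 8.314 × ln(167/44.3)] = 63.8 J/K.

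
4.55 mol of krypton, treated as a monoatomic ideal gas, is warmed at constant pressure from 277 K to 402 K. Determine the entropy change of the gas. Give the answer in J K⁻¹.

At constant pressure, ΔS = nC_p ln(T₂/T₁) with C_p = 5R/2 = 20.79 J mol⁻¹ K⁻¹.
ΔS = 4.55 × 20.79 × ln(402/277) = 35.2 J/K.

ΔS = 35.2 J/K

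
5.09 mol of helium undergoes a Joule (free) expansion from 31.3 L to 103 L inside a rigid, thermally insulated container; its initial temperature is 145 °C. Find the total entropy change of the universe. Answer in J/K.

ΔS_universe = 50.4 J/K

For an ideal gas in free expansion Q = 0 and W = 0, so T is unchanged.
Entropy is a state function; using a reversible isothermal path, ΔS_gas = nR ln(V₂/V₁) = 5.09 × 8.314 × ln(103/31.3) = 50.4 J/K.
The insulated surroundings exchange no heat, so ΔS_surr = 0 and ΔS_universe = ΔS_gas.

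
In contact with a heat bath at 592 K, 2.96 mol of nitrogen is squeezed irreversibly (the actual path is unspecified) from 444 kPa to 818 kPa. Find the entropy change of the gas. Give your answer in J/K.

ΔS_gas = -15 J/K

Entropy is a state function, so ΔS_gas depends only on the end states.
For an isothermal ideal gas ΔS_gas = nR ln(P₁/P₂) = 2.96 × 8.314 × ln(444/818) = -15 J/K.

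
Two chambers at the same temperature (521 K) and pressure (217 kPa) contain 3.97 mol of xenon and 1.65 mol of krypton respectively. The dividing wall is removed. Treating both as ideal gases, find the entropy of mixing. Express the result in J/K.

ΔS_mix = 28.3 J/K

Mole fractions: x_A = 3.97/5.62 = 0.706, x_B = 0.294.
ΔS_mix = −R(n_A ln x_A + n_B ln x_B) = −8.314 × (3.97 ln 0.706 + 1.65 ln 0.294) = 28.3 J/K.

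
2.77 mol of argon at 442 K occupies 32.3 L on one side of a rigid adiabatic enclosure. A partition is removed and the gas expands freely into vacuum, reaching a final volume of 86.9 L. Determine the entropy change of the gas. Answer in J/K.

For an ideal gas in free expansion Q = 0 and W = 0, so T is unchanged.
Entropy is a state function; using a reversible isothermal path, ΔS_gas = nR ln(V₂/V₁) = 2.77 × 8.314 × ln(86.9/32.3) = 22.8 J/K.

ΔS_gas = 22.8 J/K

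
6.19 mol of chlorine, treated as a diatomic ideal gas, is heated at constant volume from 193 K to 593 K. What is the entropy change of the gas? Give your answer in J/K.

ΔS = 144 J/K

At constant volume, ΔS = nC_V ln(T₂/T₁) with C_V = 5R/2 = 20.79 J mol⁻¹ K⁻¹.
ΔS = 6.19 × 20.79 × ln(593/193) = 144 J/K.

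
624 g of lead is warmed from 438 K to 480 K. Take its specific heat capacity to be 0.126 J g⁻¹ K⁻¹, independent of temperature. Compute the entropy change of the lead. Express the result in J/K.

ΔS = 7.2 J/K

ΔS = ∫dQ_rev/T = m c ln(T₂/T₁) = 624 × 0.126 × ln(480/438) = 7.2 J/K.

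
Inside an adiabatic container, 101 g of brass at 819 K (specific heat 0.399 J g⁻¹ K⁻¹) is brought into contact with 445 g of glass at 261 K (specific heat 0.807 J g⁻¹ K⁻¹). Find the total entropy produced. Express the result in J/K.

ΔS_total = 31.9 J/K

Energy balance: T_f = (m₁c₁T₁ + m₂c₂T₂)/(m₁c₁ + m₂c₂) = 317.3 K.
ΔS₁ = m₁c₁ ln(T_f/T₁) = 40.299 × ln(317.3/819) = -38.21 J/K.
ΔS₂ = m₂c₂ ln(T_f/T₂) = 359.115 × ln(317.3/261) = 70.14 J/K.
ΔS_total = -38.21 + 70.14 = 31.9 J/K.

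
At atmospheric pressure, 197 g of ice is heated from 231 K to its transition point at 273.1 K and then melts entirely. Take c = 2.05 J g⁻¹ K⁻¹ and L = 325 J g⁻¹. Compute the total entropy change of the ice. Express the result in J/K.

Warming step: ΔS₁ = m c ln(T_tr/T_i) = 197 × 2.05 × ln(273.1/231) = 67.61 J/K.
Phase change: ΔS₂ = +mL/T_tr = 197 × 325 / 273.1 = 234.4 J/K.
ΔS_total = (67.61) + (234.4) = 302 J/K.

ΔS = 302 J/K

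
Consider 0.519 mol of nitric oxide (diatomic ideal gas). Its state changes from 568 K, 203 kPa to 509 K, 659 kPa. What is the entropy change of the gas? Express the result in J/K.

ΔS = -6.74 J/K

ΔS = nC_p ln(T₂/T₁) − nR ln(P₂/P₁), with C_p = 7R/2 = 29.1 J mol⁻¹ K⁻¹ for a diatomic ideal gas.
ΔS = 0.519 × [29.1 × ln(509/568) − 8.314 × ln(659/203)] = -6.74 J/K.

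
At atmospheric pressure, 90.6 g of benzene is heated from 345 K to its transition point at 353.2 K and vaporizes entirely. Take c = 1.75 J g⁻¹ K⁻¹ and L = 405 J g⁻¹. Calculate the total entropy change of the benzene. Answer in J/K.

ΔS = 108 J/K

Warming step: ΔS₁ = m c ln(T_tr/T_i) = 90.6 × 1.75 × ln(353.2/345) = 3.724 J/K.
Phase change: ΔS₂ = +mL/T_tr = 90.6 × 405 / 353.2 = 103.9 J/K.
ΔS_total = (3.724) + (103.9) = 108 J/K.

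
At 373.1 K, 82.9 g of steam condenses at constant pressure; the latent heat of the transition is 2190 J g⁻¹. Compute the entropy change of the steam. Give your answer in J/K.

Heat released by the substance: Q = −mL = −82.9 × 2190 = −181551 J.
At constant T, ΔS = Q_rev/T = −181551 / 373.1 = -487 J/K.

ΔS = -487 J/K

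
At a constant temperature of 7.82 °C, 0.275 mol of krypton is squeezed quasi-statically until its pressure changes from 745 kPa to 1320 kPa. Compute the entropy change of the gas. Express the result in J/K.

ΔS_gas = -1.31 J/K

For an isothermal ideal gas ΔS_gas = nR ln(P₁/P₂) = 0.275 × 8.314 × ln(745/1320) = -1.31 J/K.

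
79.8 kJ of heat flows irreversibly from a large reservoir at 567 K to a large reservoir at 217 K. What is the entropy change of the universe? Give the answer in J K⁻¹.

ΔS_hot = −Q/T_H = −79800/567 = -140.7 J/K and ΔS_cold = +Q/T_C = 79800/217 = 367.7 J/K.
ΔS_total = -140.7 + 367.7 = 227 J/K, positive as the second law requires.

ΔS_total = 227 J/K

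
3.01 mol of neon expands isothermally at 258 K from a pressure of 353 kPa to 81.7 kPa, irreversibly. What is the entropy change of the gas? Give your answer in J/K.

Entropy is a state function, so ΔS_gas depends only on the end states.
For an isothermal ideal gas ΔS_gas = nR ln(P₁/P₂) = 3.01 × 8.314 × ln(353/81.7) = 36.6 J/K.

ΔS_gas = 36.6 J/K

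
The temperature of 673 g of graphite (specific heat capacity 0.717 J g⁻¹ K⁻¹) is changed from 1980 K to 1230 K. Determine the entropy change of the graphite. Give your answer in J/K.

ΔS = -230 J/K

ΔS = ∫dQ_rev/T = m c ln(T₂/T₁) = 673 × 0.717 × ln(1230/1980) = -230 J/K.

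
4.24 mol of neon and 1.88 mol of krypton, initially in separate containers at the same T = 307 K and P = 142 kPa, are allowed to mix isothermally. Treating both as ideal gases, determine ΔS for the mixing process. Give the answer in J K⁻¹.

ΔS_mix = 31.4 J/K

Mole fractions: x_A = 4.24/6.12 = 0.693, x_B = 0.307.
ΔS_mix = −R(n_A ln x_A + n_B ln x_B) = −8.314 × (4.24 ln 0.693 + 1.88 ln 0.307) = 31.4 J/K.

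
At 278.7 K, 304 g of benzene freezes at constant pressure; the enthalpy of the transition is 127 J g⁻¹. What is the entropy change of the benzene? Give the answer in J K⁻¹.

ΔS = -139 J/K

Heat released by the substance: Q = −mL = −304 × 127 = −38608 J.
At constant T, ΔS = Q_rev/T = −38608 / 278.7 = -139 J/K.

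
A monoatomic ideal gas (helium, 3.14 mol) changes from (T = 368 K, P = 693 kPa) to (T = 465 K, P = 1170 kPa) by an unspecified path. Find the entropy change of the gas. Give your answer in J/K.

ΔS = 1.6 J/K

ΔS = nC_p ln(T₂/T₁) − nR ln(P₂/P₁), with C_p = 5R/2 = 20.79 J mol⁻¹ K⁻¹ for a monoatomic ideal gas.
ΔS = 3.14 × [20.79 × ln(465/368) − 8.314 × ln(1170/693)] = 1.6 J/K.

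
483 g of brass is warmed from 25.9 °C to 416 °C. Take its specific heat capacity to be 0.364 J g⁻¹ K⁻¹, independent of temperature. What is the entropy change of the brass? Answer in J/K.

ΔS = 147 J/K

In kelvin: T₁ = 299.05 K, T₂ = 689.15 K. ΔS = ∫dQ_rev/T = m c ln(T₂/T₁) = 483 × 0.364 × ln(689.15/299.05) = 147 J/K.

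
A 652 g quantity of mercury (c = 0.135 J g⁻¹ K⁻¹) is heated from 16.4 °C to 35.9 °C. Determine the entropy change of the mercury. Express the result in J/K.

ΔS = 5.74 J/K

In kelvin: T₁ = 289.55 K, T₂ = 309.05 K. ΔS = ∫dQ_rev/T = m c ln(T₂/T₁) = 652 × 0.135 × ln(309.05/289.55) = 5.74 J/K.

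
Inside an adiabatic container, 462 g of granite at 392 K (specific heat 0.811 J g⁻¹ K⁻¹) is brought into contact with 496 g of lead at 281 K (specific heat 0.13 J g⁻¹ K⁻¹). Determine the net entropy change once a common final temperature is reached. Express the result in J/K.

ΔS_total = 2.82 J/K

Energy balance: T_f = (m₁c₁T₁ + m₂c₂T₂)/(m₁c₁ + m₂c₂) = 375.7 K.
ΔS₁ = m₁c₁ ln(T_f/T₁) = 374.682 × ln(375.7/392) = -15.91 J/K.
ΔS₂ = m₂c₂ ln(T_f/T₂) = 64.48 × ln(375.7/281) = 18.73 J/K.
ΔS_total = -15.91 + 18.73 = 2.82 J/K.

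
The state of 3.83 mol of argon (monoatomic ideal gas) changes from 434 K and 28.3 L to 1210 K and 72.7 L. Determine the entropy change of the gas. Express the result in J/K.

Entropy is a state function: ΔS = nC_V ln(T₂/T₁) + nR ln(V₂/V₁), with C_V = 3R/2 = 12.47 J mol⁻¹ K⁻¹ for a monoatomic ideal gas.
ΔS = 3.83 × [12.47 × ln(1210/434) + 8.314 × ln(72.7/28.3)] = 79 J/K.

ΔS = 79 J/K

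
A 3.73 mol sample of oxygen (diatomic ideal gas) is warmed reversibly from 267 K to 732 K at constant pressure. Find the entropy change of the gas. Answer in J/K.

At constant pressure, ΔS = nC_p ln(T₂/T₁) with C_p = 7R/2 = 29.1 J mol⁻¹ K⁻¹.
ΔS = 3.73 × 29.1 × ln(732/267) = 109 J/K.

ΔS = 109 J/K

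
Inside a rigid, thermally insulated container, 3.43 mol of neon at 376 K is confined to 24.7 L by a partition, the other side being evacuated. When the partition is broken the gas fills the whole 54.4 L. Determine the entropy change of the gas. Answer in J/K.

ΔS_gas = 22.5 J/K

No heat is exchanged and no work is done, so the ideal-gas temperature stays constant.
Entropy is a state function; using a reversible isothermal path, ΔS_gas = nR ln(V₂/V₁) = 3.43 × 8.314 × ln(54.4/24.7) = 22.5 J/K.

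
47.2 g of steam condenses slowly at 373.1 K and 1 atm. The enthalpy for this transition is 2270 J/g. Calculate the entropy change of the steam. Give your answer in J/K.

Heat released by the substance: Q = −mL = −47.2 × 2270 = −107144 J.
At constant T, ΔS = Q_rev/T = −107144 / 373.1 = -287 J/K.

ΔS = -287 J/K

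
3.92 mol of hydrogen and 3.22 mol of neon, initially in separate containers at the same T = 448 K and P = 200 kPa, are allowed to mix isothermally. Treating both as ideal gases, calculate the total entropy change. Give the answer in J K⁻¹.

ΔS_mix = 40.9 J/K

Mole fractions: x_A = 3.92/7.14 = 0.549, x_B = 0.451.
ΔS_mix = −R(n_A ln x_A + n_B ln x_B) = −8.314 × (3.92 ln 0.549 + 3.22 ln 0.451) = 40.9 J/K.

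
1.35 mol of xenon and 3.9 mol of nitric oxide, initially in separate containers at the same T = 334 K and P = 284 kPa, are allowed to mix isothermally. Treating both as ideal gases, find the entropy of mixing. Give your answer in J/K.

Mole fractions: x_A = 1.35/5.25 = 0.257, x_B = 0.743.
ΔS_mix = −R(n_A ln x_A + n_B ln x_B) = −8.314 × (1.35 ln 0.257 + 3.9 ln 0.743) = 24.9 J/K.

ΔS_mix = 24.9 J/K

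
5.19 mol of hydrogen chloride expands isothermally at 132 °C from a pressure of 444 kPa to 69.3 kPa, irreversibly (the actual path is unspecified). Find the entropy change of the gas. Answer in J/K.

ΔS_gas = 80.1 J/K

Entropy is a state function, so ΔS_gas depends only on the end states.
For an isothermal ideal gas ΔS_gas = nR ln(P₁/P₂) = 5.19 × 8.314 × ln(444/69.3) = 80.1 J/K.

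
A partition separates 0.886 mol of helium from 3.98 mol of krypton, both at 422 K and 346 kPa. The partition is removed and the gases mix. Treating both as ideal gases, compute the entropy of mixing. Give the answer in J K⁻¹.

ΔS_mix = 19.2 J/K

Mole fractions: x_A = 0.886/4.87 = 0.182, x_B = 0.818.
ΔS_mix = −R(n_A ln x_A + n_B ln x_B) = −8.314 × (0.886 ln 0.182 + 3.98 ln 0.818) = 19.2 J/K.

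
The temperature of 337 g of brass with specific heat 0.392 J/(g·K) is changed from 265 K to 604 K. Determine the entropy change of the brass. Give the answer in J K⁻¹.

ΔS = ∫dQ_rev/T = m c ln(T₂/T₁) = 337 × 0.392 × ln(604/265) = 109 J/K.

ΔS = 109 J/K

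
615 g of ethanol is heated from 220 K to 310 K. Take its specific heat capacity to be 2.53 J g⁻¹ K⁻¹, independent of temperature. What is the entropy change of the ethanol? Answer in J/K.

ΔS = 534 J/K

ΔS = ∫dQ_rev/T = m c ln(T₂/T₁) = 615 × 2.53 × ln(310/220) = 534 J/K.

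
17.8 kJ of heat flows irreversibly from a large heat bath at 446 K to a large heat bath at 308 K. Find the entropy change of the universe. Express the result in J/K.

ΔS_hot = −Q/T_H = −17800/446 = -39.91 J/K and ΔS_cold = +Q/T_C = 17800/308 = 57.79 J/K.
ΔS_total = -39.91 + 57.79 = 17.9 J/K, positive as the second law requires.

ΔS_total = 17.9 J/K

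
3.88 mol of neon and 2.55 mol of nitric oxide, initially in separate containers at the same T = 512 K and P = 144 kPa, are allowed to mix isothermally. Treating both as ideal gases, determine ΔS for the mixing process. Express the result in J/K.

Mole fractions: x_A = 3.88/6.43 = 0.603, x_B = 0.397.
ΔS_mix = −R(n_A ln x_A + n_B ln x_B) = −8.314 × (3.88 ln 0.603 + 2.55 ln 0.397) = 35.9 J/K.

ΔS_mix = 35.9 J/K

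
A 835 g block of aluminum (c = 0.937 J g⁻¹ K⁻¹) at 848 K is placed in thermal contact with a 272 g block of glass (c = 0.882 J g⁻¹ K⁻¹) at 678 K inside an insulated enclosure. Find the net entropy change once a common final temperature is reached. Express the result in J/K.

ΔS_total = 4.41 J/K

Energy balance: T_f = (m₁c₁T₁ + m₂c₂T₂)/(m₁c₁ + m₂c₂) = 808.11 K.
ΔS₁ = m₁c₁ ln(T_f/T₁) = 782.395 × ln(808.11/848) = -37.7 J/K.
ΔS₂ = m₂c₂ ln(T_f/T₂) = 239.904 × ln(808.11/678) = 42.11 J/K.
ΔS_total = -37.7 + 42.11 = 4.41 J/K.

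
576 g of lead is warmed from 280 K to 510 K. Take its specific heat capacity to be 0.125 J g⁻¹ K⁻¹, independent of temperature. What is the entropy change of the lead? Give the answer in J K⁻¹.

ΔS = 43.2 J/K

ΔS = ∫dQ_rev/T = m c ln(T₂/T₁) = 576 × 0.125 × ln(510/280) = 43.2 J/K.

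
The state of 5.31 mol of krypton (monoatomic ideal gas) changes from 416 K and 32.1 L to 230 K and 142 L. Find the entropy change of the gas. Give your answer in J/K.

ΔS = 26.4 J/K

Entropy is a state function: ΔS = nC_V ln(T₂/T₁) + nR ln(V₂/V₁), with C_V = 3R/2 = 12.47 J mol⁻¹ K⁻¹ for a monoatomic ideal gas.
ΔS = 5.31 × [12.47 × ln(230/416) + 8.314 × ln(142/32.1)] = 26.4 J/K.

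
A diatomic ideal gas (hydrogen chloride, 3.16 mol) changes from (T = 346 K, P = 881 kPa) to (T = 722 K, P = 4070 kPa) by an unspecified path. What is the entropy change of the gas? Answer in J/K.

ΔS = nC_p ln(T₂/T₁) − nR ln(P₂/P₁), with C_p = 7R/2 = 29.1 J mol⁻¹ K⁻¹ for a diatomic ideal gas.
ΔS = 3.16 × [29.1 × ln(722/346) − 8.314 × ln(4070/881)] = 27.4 J/K.

ΔS = 27.4 J/K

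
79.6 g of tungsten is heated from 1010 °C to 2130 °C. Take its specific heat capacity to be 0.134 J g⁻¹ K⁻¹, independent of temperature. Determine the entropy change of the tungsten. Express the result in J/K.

ΔS = 6.69 J/K

In kelvin: T₁ = 1283.15 K, T₂ = 2403.15 K. ΔS = ∫dQ_rev/T = m c ln(T₂/T₁) = 79.6 × 0.134 × ln(2403.15/1283.15) = 6.69 J/K.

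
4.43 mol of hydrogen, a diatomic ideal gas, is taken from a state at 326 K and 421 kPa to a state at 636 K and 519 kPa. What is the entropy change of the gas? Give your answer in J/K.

ΔS = nC_p ln(T₂/T₁) − nR ln(P₂/P₁), with C_p = 7R/2 = 29.1 J mol⁻¹ K⁻¹ for a diatomic ideal gas.
ΔS = 4.43 × [29.1 × ln(636/326) − 8.314 × ln(519/421)] = 78.4 J/K.

ΔS = 78.4 J/K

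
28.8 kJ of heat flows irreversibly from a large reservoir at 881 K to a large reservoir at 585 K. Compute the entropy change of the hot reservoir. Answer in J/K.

The hot reservoir loses heat Q, so ΔS_hot = −Q/T_H = −28800/881 = -32.7 J/K.

ΔS_hot = -32.7 J/K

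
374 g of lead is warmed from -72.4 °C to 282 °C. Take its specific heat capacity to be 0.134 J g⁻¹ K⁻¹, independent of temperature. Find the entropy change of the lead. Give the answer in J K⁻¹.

In kelvin: T₁ = 200.75 K, T₂ = 555.15 K. ΔS = ∫dQ_rev/T = m c ln(T₂/T₁) = 374 × 0.134 × ln(555.15/200.75) = 51 J/K.

ΔS = 51 J/K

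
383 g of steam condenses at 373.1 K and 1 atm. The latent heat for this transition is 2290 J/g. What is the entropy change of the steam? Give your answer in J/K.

ΔS = -2350 J/K

Heat released by the substance: Q = −mL = −383 × 2290 = −877070 J.
At constant T, ΔS = Q_rev/T = −877070 / 373.1 = -2350 J/K.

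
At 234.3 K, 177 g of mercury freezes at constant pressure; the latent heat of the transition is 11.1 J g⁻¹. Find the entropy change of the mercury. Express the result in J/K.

Heat released by the substance: Q = −mL = −177 × 11.1 = −1964.7 J.
At constant T, ΔS = Q_rev/T = −1964.7 / 234.3 = -8.39 J/K.

ΔS = -8.39 J/K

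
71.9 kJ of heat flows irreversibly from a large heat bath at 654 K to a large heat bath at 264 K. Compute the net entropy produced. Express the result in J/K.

ΔS_hot = −Q/T_H = −71900/654 = -109.9 J/K and ΔS_cold = +Q/T_C = 71900/264 = 272.3 J/K.
ΔS_total = -109.9 + 272.3 = 162 J/K, positive as the second law requires.

ΔS_total = 162 J/K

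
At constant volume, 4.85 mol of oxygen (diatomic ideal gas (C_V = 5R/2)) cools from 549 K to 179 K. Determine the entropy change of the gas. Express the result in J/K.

ΔS = -113 J/K

At constant volume, ΔS = nC_V ln(T₂/T₁) with C_V = 5R/2 = 20.79 J mol⁻¹ K⁻¹.
ΔS = 4.85 × 20.79 × ln(179/549) = -113 J/K.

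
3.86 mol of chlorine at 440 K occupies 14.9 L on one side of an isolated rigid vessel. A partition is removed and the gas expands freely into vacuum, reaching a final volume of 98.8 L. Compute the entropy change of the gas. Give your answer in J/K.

ΔS_gas = 60.7 J/K

For an ideal gas in free expansion Q = 0 and W = 0, so T is unchanged.
Entropy is a state function; using a reversible isothermal path, ΔS_gas = nR ln(V₂/V₁) = 3.86 × 8.314 × ln(98.8/14.9) = 60.7 J/K.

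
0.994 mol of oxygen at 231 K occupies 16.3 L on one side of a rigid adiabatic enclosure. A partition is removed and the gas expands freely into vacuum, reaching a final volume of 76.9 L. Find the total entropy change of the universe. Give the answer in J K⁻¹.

No heat is exchanged and no work is done, so the ideal-gas temperature stays constant.
Entropy is a state function; using a reversible isothermal path, ΔS_gas = nR ln(V₂/V₁) = 0.994 × 8.314 × ln(76.9/16.3) = 12.8 J/K.
The insulated surroundings exchange no heat, so ΔS_surr = 0 and ΔS_universe = ΔS_gas.

ΔS_universe = 12.8 J/K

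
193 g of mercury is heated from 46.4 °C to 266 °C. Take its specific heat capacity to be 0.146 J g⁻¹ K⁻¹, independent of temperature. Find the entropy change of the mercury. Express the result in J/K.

In kelvin: T₁ = 319.55 K, T₂ = 539.15 K. ΔS = ∫dQ_rev/T = m c ln(T₂/T₁) = 193 × 0.146 × ln(539.15/319.55) = 14.7 J/K.

ΔS = 14.7 J/K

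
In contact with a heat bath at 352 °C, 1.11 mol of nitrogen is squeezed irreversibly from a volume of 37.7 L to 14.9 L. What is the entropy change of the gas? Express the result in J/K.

Entropy is a state function, so ΔS_gas depends only on the end states.
For an isothermal ideal gas ΔS_gas = nR ln(V₂/V₁) = 1.11 × 8.314 × ln(14.9/37.7) = -8.57 J/K.

ΔS_gas = -8.57 J/K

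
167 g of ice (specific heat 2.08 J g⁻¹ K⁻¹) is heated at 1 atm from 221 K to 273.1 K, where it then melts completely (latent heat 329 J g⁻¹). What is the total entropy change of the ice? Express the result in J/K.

ΔS = 275 J/K

Warming step: ΔS₁ = m c ln(T_tr/T_i) = 167 × 2.08 × ln(273.1/221) = 73.53 J/K.
Phase change: ΔS₂ = +mL/T_tr = 167 × 329 / 273.1 = 201.2 J/K.
ΔS_total = (73.53) + (201.2) = 275 J/K.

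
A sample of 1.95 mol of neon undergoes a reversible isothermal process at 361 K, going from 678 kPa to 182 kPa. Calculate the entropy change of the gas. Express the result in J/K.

ΔS_gas = 21.3 J/K

For an isothermal ideal gas ΔS_gas = nR ln(P₁/P₂) = 1.95 × 8.314 × ln(678/182) = 21.3 J/K.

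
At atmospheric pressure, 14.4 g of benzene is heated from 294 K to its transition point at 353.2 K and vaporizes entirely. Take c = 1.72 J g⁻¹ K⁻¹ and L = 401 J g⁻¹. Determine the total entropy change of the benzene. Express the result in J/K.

ΔS = 20.9 J/K

Warming step: ΔS₁ = m c ln(T_tr/T_i) = 14.4 × 1.72 × ln(353.2/294) = 4.544 J/K.
Phase change: ΔS₂ = +mL/T_tr = 14.4 × 401 / 353.2 = 16.35 J/K.
ΔS_total = (4.544) + (16.35) = 20.9 J/K.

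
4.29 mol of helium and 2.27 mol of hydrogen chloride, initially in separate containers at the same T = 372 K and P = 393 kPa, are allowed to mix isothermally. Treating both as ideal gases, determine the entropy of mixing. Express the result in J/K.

ΔS_mix = 35.2 J/K

Mole fractions: x_A = 4.29/6.56 = 0.654, x_B = 0.346.
ΔS_mix = −R(n_A ln x_A + n_B ln x_B) = −8.314 × (4.29 ln 0.654 + 2.27 ln 0.346) = 35.2 J/K.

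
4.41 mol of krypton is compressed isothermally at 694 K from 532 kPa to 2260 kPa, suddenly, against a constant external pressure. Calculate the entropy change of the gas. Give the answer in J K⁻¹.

Entropy is a state function, so ΔS_gas depends only on the end states.
For an isothermal ideal gas ΔS_gas = nR ln(P₁/P₂) = 4.41 × 8.314 × ln(532/2260) = -53 J/K.

ΔS_gas = -53 J/K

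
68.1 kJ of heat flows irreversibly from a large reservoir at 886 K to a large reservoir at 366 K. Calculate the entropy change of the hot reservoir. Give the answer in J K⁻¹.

The hot reservoir loses heat Q, so ΔS_hot = −Q/T_H = −68100/886 = -76.9 J/K.

ΔS_hot = -76.9 J/K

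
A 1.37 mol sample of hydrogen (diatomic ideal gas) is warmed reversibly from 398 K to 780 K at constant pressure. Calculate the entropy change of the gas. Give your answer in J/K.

ΔS = 26.8 J/K

At constant pressure, ΔS = nC_p ln(T₂/T₁) with C_p = 7R/2 = 29.1 J mol⁻¹ K⁻¹.
ΔS = 1.37 × 29.1 × ln(780/398) = 26.8 J/K.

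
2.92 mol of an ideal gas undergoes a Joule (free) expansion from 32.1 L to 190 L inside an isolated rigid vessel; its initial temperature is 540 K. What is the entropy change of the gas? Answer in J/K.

No heat is exchanged and no work is done, so the ideal-gas temperature stays constant.
Entropy is a state function; using a reversible isothermal path, ΔS_gas = nR ln(V₂/V₁) = 2.92 × 8.314 × ln(190/32.1) = 43.2 J/K.

ΔS_gas = 43.2 J/K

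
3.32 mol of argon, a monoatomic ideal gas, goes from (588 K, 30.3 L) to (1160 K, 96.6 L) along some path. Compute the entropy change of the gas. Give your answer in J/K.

ΔS = 60.1 J/K

Entropy is a state function: ΔS = nC_V ln(T₂/T₁) + nR ln(V₂/V₁), with C_V = 3R/2 = 12.47 J mol⁻¹ K⁻¹ for a monoatomic ideal gas.
ΔS = 3.32 × [12.47 × ln(1160/588) + 8.314 × ln(96.6/30.3)] = 60.1 J/K.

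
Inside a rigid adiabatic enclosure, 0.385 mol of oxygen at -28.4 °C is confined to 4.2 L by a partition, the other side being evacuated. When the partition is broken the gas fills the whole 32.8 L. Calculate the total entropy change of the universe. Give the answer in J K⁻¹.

ΔS_universe = 6.58 J/K

For an ideal gas in free expansion Q = 0 and W = 0, so T is unchanged.
Entropy is a state function; using a reversible isothermal path, ΔS_gas = nR ln(V₂/V₁) = 0.385 × 8.314 × ln(32.8/4.2) = 6.58 J/K.
The insulated surroundings exchange no heat, so ΔS_surr = 0 and ΔS_universe = ΔS_gas.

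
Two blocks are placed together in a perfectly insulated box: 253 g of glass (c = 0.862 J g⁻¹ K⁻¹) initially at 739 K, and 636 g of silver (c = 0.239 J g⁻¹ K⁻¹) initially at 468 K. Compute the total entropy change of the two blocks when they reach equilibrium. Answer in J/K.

Energy balance: T_f = (m₁c₁T₁ + m₂c₂T₂)/(m₁c₁ + m₂c₂) = 627.69 K.
ΔS₁ = m₁c₁ ln(T_f/T₁) = 218.086 × ln(627.69/739) = -35.601 J/K.
ΔS₂ = m₂c₂ ln(T_f/T₂) = 152.004 × ln(627.69/468) = 44.626 J/K.
ΔS_total = -35.601 + 44.626 = 9.02 J/K.

ΔS_total = 9.02 J/K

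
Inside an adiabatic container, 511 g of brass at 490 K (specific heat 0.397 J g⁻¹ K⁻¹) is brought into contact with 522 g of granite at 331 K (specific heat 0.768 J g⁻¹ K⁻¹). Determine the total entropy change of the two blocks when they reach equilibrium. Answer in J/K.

Energy balance: T_f = (m₁c₁T₁ + m₂c₂T₂)/(m₁c₁ + m₂c₂) = 384.42 K.
ΔS₁ = m₁c₁ ln(T_f/T₁) = 202.867 × ln(384.42/490) = -49.23 J/K.
ΔS₂ = m₂c₂ ln(T_f/T₂) = 400.896 × ln(384.42/331) = 59.99 J/K.
ΔS_total = -49.23 + 59.99 = 10.8 J/K.

ΔS_total = 10.8 J/K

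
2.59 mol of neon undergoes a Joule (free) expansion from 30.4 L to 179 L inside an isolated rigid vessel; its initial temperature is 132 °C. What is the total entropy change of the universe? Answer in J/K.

No heat is exchanged and no work is done, so the ideal-gas temperature stays constant.
Entropy is a state function; using a reversible isothermal path, ΔS_gas = nR ln(V₂/V₁) = 2.59 × 8.314 × ln(179/30.4) = 38.2 J/K.
The insulated surroundings exchange no heat, so ΔS_surr = 0 and ΔS_universe = ΔS_gas.

ΔS_universe = 38.2 J/K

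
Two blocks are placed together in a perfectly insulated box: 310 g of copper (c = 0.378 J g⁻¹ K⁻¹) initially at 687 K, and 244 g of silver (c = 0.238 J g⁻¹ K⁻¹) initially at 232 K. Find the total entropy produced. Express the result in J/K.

Energy balance: T_f = (m₁c₁T₁ + m₂c₂T₂)/(m₁c₁ + m₂c₂) = 536.23 K.
ΔS₁ = m₁c₁ ln(T_f/T₁) = 117.18 × ln(536.23/687) = -29.03 J/K.
ΔS₂ = m₂c₂ ln(T_f/T₂) = 58.072 × ln(536.23/232) = 48.65 J/K.
ΔS_total = -29.03 + 48.65 = 19.6 J/K.

ΔS_total = 19.6 J/K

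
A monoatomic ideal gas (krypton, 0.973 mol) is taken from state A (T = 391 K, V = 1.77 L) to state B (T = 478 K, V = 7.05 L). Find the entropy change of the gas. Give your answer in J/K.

Entropy is a state function: ΔS = nC_V ln(T₂/T₁) + nR ln(V₂/V₁), with C_V = 3R/2 = 12.47 J mol⁻¹ K⁻¹ for a monoatomic ideal gas.
ΔS = 0.973 × [12.47 × ln(478/391) + 8.314 × ln(7.05/1.77)] = 13.6 J/K.

ΔS = 13.6 J/K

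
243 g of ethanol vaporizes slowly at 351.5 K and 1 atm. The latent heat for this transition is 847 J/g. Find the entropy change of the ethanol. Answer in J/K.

Heat absorbed by the substance: Q = mL = 243 × 847 = 205821 J.
At constant T, ΔS = Q_rev/T = 205821 / 351.5 = 586 J/K.

ΔS = 586 J/K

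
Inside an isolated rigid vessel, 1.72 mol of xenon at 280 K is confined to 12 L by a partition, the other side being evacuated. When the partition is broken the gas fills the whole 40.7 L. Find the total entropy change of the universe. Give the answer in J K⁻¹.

ΔS_universe = 17.5 J/K

No heat is exchanged and no work is done, so the ideal-gas temperature stays constant.
Entropy is a state function; using a reversible isothermal path, ΔS_gas = nR ln(V₂/V₁) = 1.72 × 8.314 × ln(40.7/12) = 17.5 J/K.
The insulated surroundings exchange no heat, so ΔS_surr = 0 and ΔS_universe = ΔS_gas.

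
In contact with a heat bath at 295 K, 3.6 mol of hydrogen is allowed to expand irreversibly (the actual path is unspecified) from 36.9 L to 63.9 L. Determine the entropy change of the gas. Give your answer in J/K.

Entropy is a state function, so ΔS_gas depends only on the end states.
For an isothermal ideal gas ΔS_gas = nR ln(V₂/V₁) = 3.6 × 8.314 × ln(63.9/36.9) = 16.4 J/K.

ΔS_gas = 16.4 J/K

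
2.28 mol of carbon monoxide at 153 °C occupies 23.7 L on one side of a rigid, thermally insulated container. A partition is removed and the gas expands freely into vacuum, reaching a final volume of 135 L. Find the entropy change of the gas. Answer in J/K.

ΔS_gas = 33 J/K

For an ideal gas in free expansion Q = 0 and W = 0, so T is unchanged.
Entropy is a state function; using a reversible isothermal path, ΔS_gas = nR ln(V₂/V₁) = 2.28 × 8.314 × ln(135/23.7) = 33 J/K.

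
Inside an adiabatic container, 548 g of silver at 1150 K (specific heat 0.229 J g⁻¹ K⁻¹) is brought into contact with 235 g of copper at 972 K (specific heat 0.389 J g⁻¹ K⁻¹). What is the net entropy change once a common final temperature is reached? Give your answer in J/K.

Energy balance: T_f = (m₁c₁T₁ + m₂c₂T₂)/(m₁c₁ + m₂c₂) = 1075 K.
ΔS₁ = m₁c₁ ln(T_f/T₁) = 125.492 × ln(1075/1150) = -8.4654 J/K.
ΔS₂ = m₂c₂ ln(T_f/T₂) = 91.415 × ln(1075/972) = 9.2058 J/K.
ΔS_total = -8.4654 + 9.2058 = 0.74 J/K.

ΔS_total = 0.74 J/K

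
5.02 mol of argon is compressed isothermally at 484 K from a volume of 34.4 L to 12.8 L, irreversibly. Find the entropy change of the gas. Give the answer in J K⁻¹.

ΔS_gas = -41.3 J/K

Entropy is a state function, so ΔS_gas depends only on the end states.
For an isothermal ideal gas ΔS_gas = nR ln(V₂/V₁) = 5.02 × 8.314 × ln(12.8/34.4) = -41.3 J/K.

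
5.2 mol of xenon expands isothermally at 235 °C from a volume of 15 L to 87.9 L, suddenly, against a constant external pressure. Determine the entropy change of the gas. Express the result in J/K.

Entropy is a state function, so ΔS_gas depends only on the end states.
For an isothermal ideal gas ΔS_gas = nR ln(V₂/V₁) = 5.2 × 8.314 × ln(87.9/15) = 76.4 J/K.

ΔS_gas = 76.4 J/K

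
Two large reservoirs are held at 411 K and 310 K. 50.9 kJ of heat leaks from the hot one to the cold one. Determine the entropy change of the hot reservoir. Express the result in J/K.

The hot reservoir loses heat Q, so ΔS_hot = −Q/T_H = −50900/411 = -124 J/K.

ΔS_hot = -124 J/K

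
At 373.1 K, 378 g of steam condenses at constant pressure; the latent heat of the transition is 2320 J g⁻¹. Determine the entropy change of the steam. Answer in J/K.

Heat released by the substance: Q = −mL = −378 × 2320 = −876960 J.
At constant T, ΔS = Q_rev/T = −876960 / 373.1 = -2350 J/K.

ΔS = -2350 J/K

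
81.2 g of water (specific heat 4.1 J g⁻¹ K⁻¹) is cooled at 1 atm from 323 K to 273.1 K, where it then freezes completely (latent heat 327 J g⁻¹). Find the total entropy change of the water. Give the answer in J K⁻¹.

ΔS = -153 J/K

Cooling step: ΔS₁ = m c ln(T_tr/T_i) = 81.2 × 4.1 × ln(273.1/323) = -55.87 J/K.
Phase change: ΔS₂ = −mL/T_tr = −81.2 × 327 / 273.1 = -97.23 J/K.
ΔS_total = (-55.87) + (-97.23) = -153 J/K.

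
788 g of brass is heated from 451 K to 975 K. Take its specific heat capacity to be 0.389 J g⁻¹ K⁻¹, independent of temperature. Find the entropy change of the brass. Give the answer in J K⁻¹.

ΔS = 236 J/K

ΔS = ∫dQ_rev/T = m c ln(T₂/T₁) = 788 × 0.389 × ln(975/451) = 236 J/K.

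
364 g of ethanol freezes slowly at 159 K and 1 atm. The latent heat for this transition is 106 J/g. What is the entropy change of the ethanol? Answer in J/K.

Heat released by the substance: Q = −mL = −364 × 106 = −38584 J.
At constant T, ΔS = Q_rev/T = −38584 / 159 = -243 J/K.

ΔS = -243 J/K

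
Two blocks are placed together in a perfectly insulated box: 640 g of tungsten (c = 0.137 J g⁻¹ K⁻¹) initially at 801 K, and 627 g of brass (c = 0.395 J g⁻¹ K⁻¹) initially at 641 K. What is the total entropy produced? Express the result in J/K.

Energy balance: T_f = (m₁c₁T₁ + m₂c₂T₂)/(m₁c₁ + m₂c₂) = 682.83 K.
ΔS₁ = m₁c₁ ln(T_f/T₁) = 87.68 × ln(682.83/801) = -13.995 J/K.
ΔS₂ = m₂c₂ ln(T_f/T₂) = 247.665 × ln(682.83/641) = 15.658 J/K.
ΔS_total = -13.995 + 15.658 = 1.66 J/K.

ΔS_total = 1.66 J/K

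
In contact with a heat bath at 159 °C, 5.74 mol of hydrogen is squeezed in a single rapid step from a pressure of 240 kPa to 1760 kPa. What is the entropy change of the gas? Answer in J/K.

Entropy is a state function, so ΔS_gas depends only on the end states.
For an isothermal ideal gas ΔS_gas = nR ln(P₁/P₂) = 5.74 × 8.314 × ln(240/1760) = -95.1 J/K.

ΔS_gas = -95.1 J/K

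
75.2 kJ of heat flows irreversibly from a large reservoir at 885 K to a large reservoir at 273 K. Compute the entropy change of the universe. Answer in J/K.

ΔS_total = 190 J/K

ΔS_hot = −Q/T_H = −75200/885 = -84.972 J/K and ΔS_cold = +Q/T_C = 75200/273 = 275.46 J/K.
ΔS_total = -84.972 + 275.46 = 190 J/K, positive as the second law requires.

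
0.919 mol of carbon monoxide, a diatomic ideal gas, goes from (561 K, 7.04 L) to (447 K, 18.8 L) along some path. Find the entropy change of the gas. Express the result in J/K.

ΔS = 3.17 J/K

Entropy is a state function: ΔS = nC_V ln(T₂/T₁) + nR ln(V₂/V₁), with C_V = 5R/2 = 20.79 J mol⁻¹ K⁻¹ for a diatomic ideal gas.
ΔS = 0.919 × [20.79 × ln(447/561) + 8.314 × ln(18.8/7.04)] = 3.17 J/K.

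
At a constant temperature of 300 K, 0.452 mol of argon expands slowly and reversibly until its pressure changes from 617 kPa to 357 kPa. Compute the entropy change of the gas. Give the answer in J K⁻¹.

ΔS_gas = 2.06 J/K

For an isothermal ideal gas ΔS_gas = nR ln(P₁/P₂) = 0.452 × 8.314 × ln(617/357) = 2.06 J/K.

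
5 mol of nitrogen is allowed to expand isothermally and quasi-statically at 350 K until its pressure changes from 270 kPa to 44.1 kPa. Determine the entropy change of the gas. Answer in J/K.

For an isothermal ideal gas ΔS_gas = nR ln(P₁/P₂) = 5 × 8.314 × ln(270/44.1) = 75.3 J/K.

ΔS_gas = 75.3 J/K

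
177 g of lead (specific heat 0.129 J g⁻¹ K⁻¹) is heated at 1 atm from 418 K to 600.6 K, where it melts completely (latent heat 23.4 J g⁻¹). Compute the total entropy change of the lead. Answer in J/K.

Warming step: ΔS₁ = m c ln(T_tr/T_i) = 177 × 0.129 × ln(600.6/418) = 8.276 J/K.
Phase change: ΔS₂ = +mL/T_tr = 177 × 23.4 / 600.6 = 6.896 J/K.
ΔS_total = (8.276) + (6.896) = 15.2 J/K.

ΔS = 15.2 J/K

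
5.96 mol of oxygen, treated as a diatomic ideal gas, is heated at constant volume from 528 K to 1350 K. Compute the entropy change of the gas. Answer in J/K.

At constant volume, ΔS = nC_V ln(T₂/T₁) with C_V = 5R/2 = 20.79 J mol⁻¹ K⁻¹.
ΔS = 5.96 × 20.79 × ln(1350/528) = 116 J/K.

ΔS = 116 J/K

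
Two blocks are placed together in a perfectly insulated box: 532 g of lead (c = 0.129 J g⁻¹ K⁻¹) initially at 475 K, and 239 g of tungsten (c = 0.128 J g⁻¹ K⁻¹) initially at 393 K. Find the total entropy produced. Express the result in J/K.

ΔS_total = 0.37 J/K

Energy balance: T_f = (m₁c₁T₁ + m₂c₂T₂)/(m₁c₁ + m₂c₂) = 449.72 K.
ΔS₁ = m₁c₁ ln(T_f/T₁) = 68.628 × ln(449.72/475) = -3.754 J/K.
ΔS₂ = m₂c₂ ln(T_f/T₂) = 30.592 × ln(449.72/393) = 4.124 J/K.
ΔS_total = -3.754 + 4.124 = 0.37 J/K.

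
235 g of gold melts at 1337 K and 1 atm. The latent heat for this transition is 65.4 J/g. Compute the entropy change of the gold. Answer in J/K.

Heat absorbed by the substance: Q = mL = 235 × 65.4 = 15369 J.
At constant T, ΔS = Q_rev/T = 15369 / 1337 = 11.5 J/K.

ΔS = 11.5 J/K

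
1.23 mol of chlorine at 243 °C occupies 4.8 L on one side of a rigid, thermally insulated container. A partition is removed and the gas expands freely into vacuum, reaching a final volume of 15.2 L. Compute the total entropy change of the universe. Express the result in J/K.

ΔS_universe = 11.8 J/K

No heat is exchanged and no work is done, so the ideal-gas temperature stays constant.
Entropy is a state function; using a reversible isothermal path, ΔS_gas = nR ln(V₂/V₁) = 1.23 × 8.314 × ln(15.2/4.8) = 11.8 J/K.
The insulated surroundings exchange no heat, so ΔS_surr = 0 and ΔS_universe = ΔS_gas.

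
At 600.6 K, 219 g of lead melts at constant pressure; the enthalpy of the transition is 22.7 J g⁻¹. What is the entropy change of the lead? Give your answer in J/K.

ΔS = 8.28 J/K

Heat absorbed by the substance: Q = mL = 219 × 22.7 = 4971.3 J.
At constant T, ΔS = Q_rev/T = 4971.3 / 600.6 = 8.28 J/K.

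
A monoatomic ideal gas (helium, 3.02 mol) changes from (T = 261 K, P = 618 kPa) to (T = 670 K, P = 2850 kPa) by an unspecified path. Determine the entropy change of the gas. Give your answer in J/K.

ΔS = nC_p ln(T₂/T₁) − nR ln(P₂/P₁), with C_p = 5R/2 = 20.79 J mol⁻¹ K⁻¹ for a monoatomic ideal gas.
ΔS = 3.02 × [20.79 × ln(670/261) − 8.314 × ln(2850/618)] = 20.8 J/K.

ΔS = 20.8 J/K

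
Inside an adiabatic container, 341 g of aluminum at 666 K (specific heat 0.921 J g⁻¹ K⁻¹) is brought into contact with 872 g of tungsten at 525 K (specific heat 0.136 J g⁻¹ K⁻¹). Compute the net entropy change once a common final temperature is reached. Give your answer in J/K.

ΔS_total = 2.35 J/K

Energy balance: T_f = (m₁c₁T₁ + m₂c₂T₂)/(m₁c₁ + m₂c₂) = 627.35 K.
ΔS₁ = m₁c₁ ln(T_f/T₁) = 314.061 × ln(627.35/666) = -18.776 J/K.
ΔS₂ = m₂c₂ ln(T_f/T₂) = 118.592 × ln(627.35/525) = 21.122 J/K.
ΔS_total = -18.776 + 21.122 = 2.35 J/K.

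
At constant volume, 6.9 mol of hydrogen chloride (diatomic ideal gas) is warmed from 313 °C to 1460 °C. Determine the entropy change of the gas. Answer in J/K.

In kelvin: T₁ = 586.15 K, T₂ = 1733.15 K. At constant volume, ΔS = nC_V ln(T₂/T₁) with C_V = 5R/2 = 20.79 J mol⁻¹ K⁻¹.
ΔS = 6.9 × 20.79 × ln(1733.15/586.15) = 155 J/K.

ΔS = 155 J/K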